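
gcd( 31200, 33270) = 30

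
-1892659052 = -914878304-977780748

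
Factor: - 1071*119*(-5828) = 2^2*3^2*7^2*17^2 * 31^1*47^1 =742772772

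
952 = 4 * 238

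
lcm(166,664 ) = 664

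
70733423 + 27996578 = 98730001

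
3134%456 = 398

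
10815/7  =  1545  =  1545.00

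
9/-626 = -9/626 = -  0.01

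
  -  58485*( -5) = 292425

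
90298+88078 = 178376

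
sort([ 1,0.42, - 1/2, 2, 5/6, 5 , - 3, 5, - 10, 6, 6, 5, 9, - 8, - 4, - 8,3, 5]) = [ - 10, - 8, - 8, - 4, - 3 , - 1/2,0.42,5/6, 1,2,3,5, 5, 5,5 , 6 , 6, 9]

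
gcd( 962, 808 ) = 2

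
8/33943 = 8/33943 = 0.00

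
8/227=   8/227 = 0.04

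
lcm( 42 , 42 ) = 42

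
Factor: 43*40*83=142760 =2^3*5^1*43^1*83^1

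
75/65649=25/21883 = 0.00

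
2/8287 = 2/8287 = 0.00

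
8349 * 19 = 158631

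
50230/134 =25115/67 = 374.85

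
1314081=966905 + 347176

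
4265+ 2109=6374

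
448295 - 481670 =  - 33375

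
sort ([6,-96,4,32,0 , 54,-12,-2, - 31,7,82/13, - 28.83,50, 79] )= [-96, - 31, - 28.83,-12, - 2,0, 4, 6, 82/13,7, 32, 50, 54  ,  79 ] 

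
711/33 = 21+6/11  =  21.55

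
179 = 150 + 29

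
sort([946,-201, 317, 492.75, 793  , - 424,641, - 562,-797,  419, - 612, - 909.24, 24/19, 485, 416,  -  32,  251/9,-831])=[ -909.24,-831, - 797,-612,-562,-424, - 201, - 32, 24/19,251/9, 317,  416, 419,485, 492.75,641,793, 946 ] 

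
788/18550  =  394/9275 =0.04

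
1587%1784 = 1587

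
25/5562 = 25/5562 = 0.00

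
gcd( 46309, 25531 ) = 1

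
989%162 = 17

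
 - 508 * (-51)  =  25908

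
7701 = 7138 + 563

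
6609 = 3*2203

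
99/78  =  1 + 7/26 = 1.27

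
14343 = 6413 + 7930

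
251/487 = 251/487 = 0.52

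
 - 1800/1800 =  - 1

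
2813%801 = 410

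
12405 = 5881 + 6524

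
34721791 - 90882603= - 56160812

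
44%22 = 0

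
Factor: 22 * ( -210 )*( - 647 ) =2^2*3^1 * 5^1*7^1* 11^1*647^1 = 2989140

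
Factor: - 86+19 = - 67 = -  67^1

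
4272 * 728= 3110016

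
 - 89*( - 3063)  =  272607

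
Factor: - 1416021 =- 3^1*211^1*2237^1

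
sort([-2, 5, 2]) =[-2,2,5] 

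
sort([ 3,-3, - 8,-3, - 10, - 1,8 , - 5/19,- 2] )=[ - 10, - 8, - 3, - 3,-2 , - 1, - 5/19 , 3,  8 ]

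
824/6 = 137 + 1/3 = 137.33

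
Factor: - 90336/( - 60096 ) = 2^(-1 )*313^(-1 )*941^1 = 941/626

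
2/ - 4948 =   -  1/2474 = - 0.00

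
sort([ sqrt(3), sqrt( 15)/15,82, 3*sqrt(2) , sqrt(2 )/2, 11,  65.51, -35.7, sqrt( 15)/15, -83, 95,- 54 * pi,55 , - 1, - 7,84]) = [ - 54*pi , - 83, - 35.7, - 7, - 1,sqrt( 15) /15 , sqrt (15) /15 , sqrt ( 2 ) /2 , sqrt(3 ) , 3*sqrt(2 ),11, 55,65.51,82, 84,95]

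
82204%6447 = 4840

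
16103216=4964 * 3244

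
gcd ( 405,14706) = 9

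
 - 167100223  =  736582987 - 903683210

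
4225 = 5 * 845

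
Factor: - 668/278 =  - 334/139 = - 2^1*139^( - 1)*167^1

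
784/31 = 25 +9/31 = 25.29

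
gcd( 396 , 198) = 198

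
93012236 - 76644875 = 16367361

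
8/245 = 8/245 = 0.03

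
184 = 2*92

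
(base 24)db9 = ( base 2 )1111001010001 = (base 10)7761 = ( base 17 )19E9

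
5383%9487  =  5383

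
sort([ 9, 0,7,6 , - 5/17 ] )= [ - 5/17, 0, 6, 7, 9 ]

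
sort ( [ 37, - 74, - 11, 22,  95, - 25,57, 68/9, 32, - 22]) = [ - 74, - 25, - 22,-11,68/9, 22, 32 , 37 , 57,95]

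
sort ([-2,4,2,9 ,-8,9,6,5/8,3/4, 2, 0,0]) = [ - 8, - 2,0,0,5/8,3/4,2, 2,4,6 , 9,9]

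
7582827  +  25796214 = 33379041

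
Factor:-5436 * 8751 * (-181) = 2^2*3^3*151^1 * 181^1 * 2917^1 = 8610248916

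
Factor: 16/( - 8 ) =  - 2 = -2^1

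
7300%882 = 244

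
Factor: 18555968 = 2^6*289937^1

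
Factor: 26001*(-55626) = - 2^1*3^6*73^1*107^1*127^1 = - 1446331626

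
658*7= 4606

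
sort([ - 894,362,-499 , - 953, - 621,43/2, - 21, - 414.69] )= [ - 953,-894, - 621, - 499, - 414.69, - 21,43/2,362 ] 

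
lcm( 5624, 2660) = 196840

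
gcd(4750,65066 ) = 2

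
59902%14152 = 3294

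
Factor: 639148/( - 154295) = -2^2*5^( - 1) *30859^( - 1) * 159787^1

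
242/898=121/449 = 0.27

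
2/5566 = 1/2783 =0.00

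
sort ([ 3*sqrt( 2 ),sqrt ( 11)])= [ sqrt( 11 ),3*sqrt( 2 ) ]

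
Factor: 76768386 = 2^1 * 3^1*12794731^1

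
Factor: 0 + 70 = 2^1*5^1 * 7^1 = 70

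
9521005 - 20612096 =  -  11091091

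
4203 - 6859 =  - 2656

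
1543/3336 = 1543/3336 = 0.46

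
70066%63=10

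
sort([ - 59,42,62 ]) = [ - 59 , 42, 62 ] 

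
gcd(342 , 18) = 18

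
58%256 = 58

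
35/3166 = 35/3166 = 0.01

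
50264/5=10052 + 4/5 = 10052.80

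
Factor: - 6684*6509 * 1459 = -63475481604 = - 2^2*3^1*23^1*283^1*557^1*1459^1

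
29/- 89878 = - 1 + 89849/89878 = - 0.00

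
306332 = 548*559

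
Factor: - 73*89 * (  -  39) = 253383 =3^1*13^1*73^1 * 89^1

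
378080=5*75616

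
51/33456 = 1/656 = 0.00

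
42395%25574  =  16821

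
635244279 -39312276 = 595932003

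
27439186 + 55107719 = 82546905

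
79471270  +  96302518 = 175773788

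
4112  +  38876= 42988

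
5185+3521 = 8706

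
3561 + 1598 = 5159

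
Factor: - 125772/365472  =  -2^ ( - 3) * 3^( - 4)*223^1 = - 223/648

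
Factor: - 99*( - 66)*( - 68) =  - 444312 = - 2^3*3^3 * 11^2 * 17^1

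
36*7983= 287388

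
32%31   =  1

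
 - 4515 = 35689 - 40204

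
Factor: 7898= 2^1*11^1*359^1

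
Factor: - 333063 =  - 3^2*23^1* 1609^1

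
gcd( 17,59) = 1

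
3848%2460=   1388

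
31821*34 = 1081914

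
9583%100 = 83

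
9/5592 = 3/1864 = 0.00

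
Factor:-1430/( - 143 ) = 2^1*5^1 = 10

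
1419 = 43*33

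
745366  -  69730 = 675636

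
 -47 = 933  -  980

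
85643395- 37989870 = 47653525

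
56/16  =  7/2 =3.50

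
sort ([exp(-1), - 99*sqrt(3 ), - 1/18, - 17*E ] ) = [ -99* sqrt(3), - 17 * E, - 1/18,exp( - 1 )]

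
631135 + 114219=745354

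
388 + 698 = 1086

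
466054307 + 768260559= 1234314866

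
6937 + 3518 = 10455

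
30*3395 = 101850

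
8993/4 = 8993/4 =2248.25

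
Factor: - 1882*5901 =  - 2^1 * 3^1*7^1*281^1*941^1 = - 11105682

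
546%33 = 18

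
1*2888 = 2888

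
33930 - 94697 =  - 60767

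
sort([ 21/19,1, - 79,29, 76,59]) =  [ - 79, 1,21/19, 29, 59, 76 ]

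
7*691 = 4837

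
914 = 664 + 250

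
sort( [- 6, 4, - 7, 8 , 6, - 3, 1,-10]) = [ - 10 , - 7, - 6,  -  3, 1,4,6, 8] 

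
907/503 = 907/503  =  1.80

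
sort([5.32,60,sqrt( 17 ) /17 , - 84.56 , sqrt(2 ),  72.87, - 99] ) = [-99, - 84.56 , sqrt( 17) /17, sqrt( 2 ),5.32, 60,  72.87]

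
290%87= 29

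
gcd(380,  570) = 190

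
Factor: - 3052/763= - 2^2 = - 4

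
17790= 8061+9729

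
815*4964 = 4045660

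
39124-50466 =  - 11342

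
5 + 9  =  14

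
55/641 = 55/641 = 0.09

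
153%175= 153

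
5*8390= 41950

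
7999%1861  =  555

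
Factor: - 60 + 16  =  -44=-2^2 * 11^1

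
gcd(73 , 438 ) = 73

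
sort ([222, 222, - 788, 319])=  [  -  788, 222,222, 319] 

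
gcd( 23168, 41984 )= 128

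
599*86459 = 51788941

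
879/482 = 879/482 = 1.82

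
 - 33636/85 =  - 33636/85 = - 395.72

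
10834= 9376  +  1458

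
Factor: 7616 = 2^6*7^1*17^1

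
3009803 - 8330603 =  - 5320800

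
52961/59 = 52961/59  =  897.64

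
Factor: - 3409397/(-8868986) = 2^ ( - 1)*7^( - 1)*277^( - 1)*557^1*2287^(-1 )*6121^1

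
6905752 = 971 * 7112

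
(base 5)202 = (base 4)310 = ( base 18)2G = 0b110100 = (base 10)52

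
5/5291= 5/5291=0.00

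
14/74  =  7/37=0.19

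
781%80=61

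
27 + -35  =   -8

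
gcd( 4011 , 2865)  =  573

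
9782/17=575 + 7/17 = 575.41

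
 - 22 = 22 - 44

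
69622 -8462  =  61160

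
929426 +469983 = 1399409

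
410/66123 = 410/66123 = 0.01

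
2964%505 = 439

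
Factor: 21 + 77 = 98 = 2^1 *7^2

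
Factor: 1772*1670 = 2959240= 2^3*5^1*167^1*443^1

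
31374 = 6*5229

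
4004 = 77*52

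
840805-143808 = 696997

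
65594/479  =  65594/479 =136.94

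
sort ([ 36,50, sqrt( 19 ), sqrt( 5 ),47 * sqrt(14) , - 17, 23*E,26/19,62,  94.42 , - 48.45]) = [ - 48.45, - 17,26/19,sqrt (5 ),  sqrt(19 ) , 36,50,  62, 23*E,94.42,47*sqrt (14)] 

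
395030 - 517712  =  -122682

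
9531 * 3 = 28593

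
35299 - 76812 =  - 41513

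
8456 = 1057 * 8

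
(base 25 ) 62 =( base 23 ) 6E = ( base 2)10011000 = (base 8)230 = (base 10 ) 152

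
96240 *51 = 4908240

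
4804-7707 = -2903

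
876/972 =73/81 = 0.90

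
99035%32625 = 1160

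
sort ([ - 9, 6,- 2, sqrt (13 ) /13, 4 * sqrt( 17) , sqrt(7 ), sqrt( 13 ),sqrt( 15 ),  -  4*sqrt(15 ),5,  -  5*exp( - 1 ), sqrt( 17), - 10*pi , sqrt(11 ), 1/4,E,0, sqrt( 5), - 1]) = [ - 10*pi ,  -  4*sqrt( 15),  -  9,-2,  -  5*exp( - 1),-1, 0, 1/4, sqrt( 13 )/13 , sqrt (5 ), sqrt( 7) , E, sqrt(11 ),  sqrt(13 ), sqrt(15),sqrt( 17 ) , 5,6, 4*sqrt( 17 )] 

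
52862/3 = 52862/3 = 17620.67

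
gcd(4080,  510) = 510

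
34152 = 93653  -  59501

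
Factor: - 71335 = -5^1*11^1*1297^1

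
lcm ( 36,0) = 0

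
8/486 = 4/243 =0.02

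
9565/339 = 9565/339 = 28.22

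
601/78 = 7 +55/78= 7.71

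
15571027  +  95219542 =110790569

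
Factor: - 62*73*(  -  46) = 2^2*23^1* 31^1*73^1 = 208196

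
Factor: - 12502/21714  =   - 3^( - 1 )*11^( - 1)*19^1 = - 19/33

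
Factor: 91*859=78169 = 7^1*13^1*859^1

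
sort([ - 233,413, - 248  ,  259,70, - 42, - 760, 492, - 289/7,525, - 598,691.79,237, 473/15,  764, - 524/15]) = [ - 760, - 598, - 248, - 233, - 42, - 289/7,  -  524/15,473/15, 70,237 , 259,413,  492 , 525, 691.79,  764 ]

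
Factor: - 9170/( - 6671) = 1310/953 = 2^1 * 5^1*131^1*953^ ( - 1 ) 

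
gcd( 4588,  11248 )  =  148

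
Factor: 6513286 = 2^1*13^1*31^1*8081^1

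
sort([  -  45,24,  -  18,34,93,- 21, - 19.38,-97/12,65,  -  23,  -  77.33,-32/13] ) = [ - 77.33, - 45,  -  23, - 21, -19.38, - 18, - 97/12, - 32/13,24,34, 65,93 ]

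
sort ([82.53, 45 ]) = [45,82.53] 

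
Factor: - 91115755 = - 5^1*1559^1*11689^1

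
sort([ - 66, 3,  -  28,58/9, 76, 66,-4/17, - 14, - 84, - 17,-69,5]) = [ - 84,-69, - 66, -28, - 17,  -  14,-4/17, 3,5,58/9,66,76] 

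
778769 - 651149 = 127620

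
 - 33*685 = - 22605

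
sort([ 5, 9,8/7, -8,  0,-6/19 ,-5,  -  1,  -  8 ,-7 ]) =[ - 8, - 8,-7, - 5,-1,  -  6/19  ,  0,  8/7,5, 9]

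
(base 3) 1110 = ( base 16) 27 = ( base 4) 213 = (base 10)39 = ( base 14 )2B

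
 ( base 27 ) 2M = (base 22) 3A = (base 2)1001100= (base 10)76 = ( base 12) 64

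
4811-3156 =1655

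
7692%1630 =1172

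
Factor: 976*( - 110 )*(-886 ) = 95120960 =2^6 * 5^1 * 11^1*61^1*443^1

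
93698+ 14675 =108373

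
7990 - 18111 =-10121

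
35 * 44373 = 1553055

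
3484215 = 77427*45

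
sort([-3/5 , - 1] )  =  [-1,-3/5]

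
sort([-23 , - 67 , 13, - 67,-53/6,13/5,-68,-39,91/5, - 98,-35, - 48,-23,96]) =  [ - 98, - 68,- 67,-67 , - 48,-39, - 35,-23,-23,-53/6,  13/5,13, 91/5, 96]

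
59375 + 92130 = 151505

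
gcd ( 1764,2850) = 6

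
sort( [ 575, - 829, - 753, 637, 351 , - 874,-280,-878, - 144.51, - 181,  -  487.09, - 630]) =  [ - 878, - 874, - 829,- 753, - 630, - 487.09,-280,-181,-144.51,351,575, 637]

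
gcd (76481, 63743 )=1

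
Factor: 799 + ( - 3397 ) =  - 2598 = - 2^1 * 3^1 * 433^1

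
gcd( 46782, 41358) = 678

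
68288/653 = 68288/653 = 104.58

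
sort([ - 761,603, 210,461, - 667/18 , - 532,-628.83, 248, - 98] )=[ - 761 , - 628.83, - 532, - 98,-667/18,210,248,461, 603]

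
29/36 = 29/36  =  0.81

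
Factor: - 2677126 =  - 2^1*17^1*71^1*1109^1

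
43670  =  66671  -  23001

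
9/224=9/224 = 0.04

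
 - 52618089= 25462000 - 78080089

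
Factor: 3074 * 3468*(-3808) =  - 2^8*3^1*7^1*17^3*29^1*53^1 = -40595686656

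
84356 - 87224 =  -2868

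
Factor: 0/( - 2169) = 0 = 0^1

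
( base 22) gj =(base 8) 563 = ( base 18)12b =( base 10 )371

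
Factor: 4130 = 2^1*5^1*7^1 *59^1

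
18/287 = 18/287 = 0.06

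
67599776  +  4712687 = 72312463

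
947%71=24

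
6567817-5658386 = 909431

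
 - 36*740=  -  26640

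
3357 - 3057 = 300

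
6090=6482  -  392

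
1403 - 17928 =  - 16525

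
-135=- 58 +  - 77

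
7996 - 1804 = 6192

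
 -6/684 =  - 1/114=-0.01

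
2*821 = 1642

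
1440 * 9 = 12960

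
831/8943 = 277/2981 = 0.09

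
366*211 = 77226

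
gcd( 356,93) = 1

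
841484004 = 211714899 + 629769105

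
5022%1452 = 666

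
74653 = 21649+53004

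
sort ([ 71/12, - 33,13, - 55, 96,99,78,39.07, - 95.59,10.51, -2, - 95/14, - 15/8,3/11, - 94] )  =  [ - 95.59,-94, - 55, -33, - 95/14, - 2 , - 15/8,3/11,71/12,10.51,13, 39.07,  78,96, 99 ] 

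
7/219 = 7/219 = 0.03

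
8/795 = 8/795 = 0.01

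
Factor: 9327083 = 61^1*107^1 *1429^1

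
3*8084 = 24252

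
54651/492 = 111+13/164 = 111.08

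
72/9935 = 72/9935 =0.01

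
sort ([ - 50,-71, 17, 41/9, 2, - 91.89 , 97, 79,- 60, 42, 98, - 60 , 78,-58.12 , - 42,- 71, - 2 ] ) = [ - 91.89, - 71, - 71, - 60, - 60, - 58.12, - 50, - 42, - 2, 2, 41/9, 17, 42,  78, 79,97, 98]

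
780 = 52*15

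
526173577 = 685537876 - 159364299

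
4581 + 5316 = 9897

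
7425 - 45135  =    -  37710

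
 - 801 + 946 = 145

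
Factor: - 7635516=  - 2^2*3^1*7^1*17^1* 5347^1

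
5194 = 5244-50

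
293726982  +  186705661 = 480432643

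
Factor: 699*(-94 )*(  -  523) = 34364238= 2^1*3^1*47^1 * 233^1*523^1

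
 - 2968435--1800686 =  - 1167749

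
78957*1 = 78957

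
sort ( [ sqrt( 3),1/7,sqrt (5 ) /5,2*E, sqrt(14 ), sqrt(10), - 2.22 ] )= [ - 2.22, 1/7,sqrt(5 ) /5, sqrt(3), sqrt( 10), sqrt(14),2* E ]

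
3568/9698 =1784/4849 = 0.37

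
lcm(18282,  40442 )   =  1334586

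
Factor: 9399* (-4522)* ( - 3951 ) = 2^1*3^3*7^1*13^1 * 17^1*19^1 * 241^1*439^1 = 167926500378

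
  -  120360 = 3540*( - 34) 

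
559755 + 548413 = 1108168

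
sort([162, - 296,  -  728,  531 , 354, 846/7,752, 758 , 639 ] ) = [ - 728 ,-296, 846/7, 162, 354,531,639,752,758]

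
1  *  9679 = 9679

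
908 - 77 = 831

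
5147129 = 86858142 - 81711013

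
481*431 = 207311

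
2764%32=12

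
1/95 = 1/95 = 0.01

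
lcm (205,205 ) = 205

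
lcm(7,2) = 14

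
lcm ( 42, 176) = 3696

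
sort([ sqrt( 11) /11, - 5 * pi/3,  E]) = [ - 5*pi/3, sqrt(11)/11,E] 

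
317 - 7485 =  - 7168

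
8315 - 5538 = 2777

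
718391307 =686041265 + 32350042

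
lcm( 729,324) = 2916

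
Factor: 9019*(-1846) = - 2^1 * 13^1*29^1*71^1 *311^1 =- 16649074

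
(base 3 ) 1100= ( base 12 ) 30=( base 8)44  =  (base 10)36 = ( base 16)24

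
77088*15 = 1156320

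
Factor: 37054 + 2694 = 2^2*19^1* 523^1 = 39748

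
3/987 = 1/329 = 0.00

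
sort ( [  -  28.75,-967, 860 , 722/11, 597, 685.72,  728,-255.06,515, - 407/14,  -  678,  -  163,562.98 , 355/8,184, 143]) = [  -  967, - 678,-255.06, - 163, - 407/14, - 28.75,355/8, 722/11, 143, 184, 515, 562.98,  597,685.72, 728 , 860]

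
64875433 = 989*65597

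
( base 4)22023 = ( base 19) 1F5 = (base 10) 651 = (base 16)28B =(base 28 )N7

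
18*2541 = 45738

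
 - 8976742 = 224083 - 9200825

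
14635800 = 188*77850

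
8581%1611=526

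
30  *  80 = 2400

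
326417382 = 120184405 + 206232977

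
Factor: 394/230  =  197/115 = 5^( - 1 )*23^ (- 1)*197^1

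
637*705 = 449085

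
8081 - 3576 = 4505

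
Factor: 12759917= 23^1*554779^1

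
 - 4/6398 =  - 2/3199 = - 0.00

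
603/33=18 + 3/11 = 18.27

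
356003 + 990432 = 1346435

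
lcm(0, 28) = 0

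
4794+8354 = 13148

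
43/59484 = 43/59484  =  0.00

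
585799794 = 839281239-253481445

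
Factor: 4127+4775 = 8902= 2^1*  4451^1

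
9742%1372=138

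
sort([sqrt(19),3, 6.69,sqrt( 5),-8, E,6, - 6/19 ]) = [ - 8, - 6/19, sqrt( 5), E, 3,sqrt( 19),6 , 6.69 ]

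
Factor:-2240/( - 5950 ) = 32/85 = 2^5*5^(-1 )*17^( - 1 )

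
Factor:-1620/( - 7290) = 2^1*3^( - 2) = 2/9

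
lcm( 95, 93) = 8835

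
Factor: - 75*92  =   - 6900 = - 2^2 * 3^1*5^2*23^1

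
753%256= 241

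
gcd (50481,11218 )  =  5609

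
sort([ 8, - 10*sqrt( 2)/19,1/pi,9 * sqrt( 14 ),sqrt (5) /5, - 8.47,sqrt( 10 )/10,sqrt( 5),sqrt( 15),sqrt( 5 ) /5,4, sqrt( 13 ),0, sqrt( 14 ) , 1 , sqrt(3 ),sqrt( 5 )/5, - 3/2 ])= [ - 8.47,-3/2, - 10*sqrt( 2)/19,0,sqrt( 10)/10 , 1/pi, sqrt ( 5 ) /5,  sqrt( 5)/5,sqrt ( 5)/5,1, sqrt ( 3 ),sqrt( 5),sqrt( 13), sqrt(14 ), sqrt( 15 ),4,8 , 9*sqrt(14 ) ]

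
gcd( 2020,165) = 5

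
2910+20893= 23803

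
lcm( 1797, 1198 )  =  3594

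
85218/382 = 223 + 16/191 = 223.08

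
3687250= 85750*43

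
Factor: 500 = 2^2*5^3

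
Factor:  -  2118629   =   - 2118629^1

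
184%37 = 36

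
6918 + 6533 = 13451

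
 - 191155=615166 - 806321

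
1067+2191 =3258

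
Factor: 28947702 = 2^1*3^1*7^1*17^1*40543^1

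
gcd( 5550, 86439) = 3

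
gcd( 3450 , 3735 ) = 15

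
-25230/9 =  - 2804+2/3=   - 2803.33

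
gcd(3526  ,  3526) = 3526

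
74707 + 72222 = 146929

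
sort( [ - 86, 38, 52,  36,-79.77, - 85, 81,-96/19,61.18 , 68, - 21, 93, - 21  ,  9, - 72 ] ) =[ - 86, -85, - 79.77, - 72,  -  21, -21, - 96/19,9 , 36, 38,52,61.18,68, 81, 93 ] 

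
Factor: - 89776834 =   -  2^1*7^1*1093^1*5867^1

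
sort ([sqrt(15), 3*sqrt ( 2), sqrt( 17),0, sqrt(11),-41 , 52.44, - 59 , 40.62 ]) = [ - 59, - 41, 0,sqrt( 11), sqrt ( 15), sqrt(17 ),  3 * sqrt(2), 40.62,52.44] 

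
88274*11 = 971014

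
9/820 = 9/820 = 0.01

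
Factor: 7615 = 5^1*1523^1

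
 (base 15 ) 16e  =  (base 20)g9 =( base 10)329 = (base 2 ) 101001001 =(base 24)DH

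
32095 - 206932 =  - 174837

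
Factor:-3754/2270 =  - 5^(-1)*227^( - 1) * 1877^1 = - 1877/1135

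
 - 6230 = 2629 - 8859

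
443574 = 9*49286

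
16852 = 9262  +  7590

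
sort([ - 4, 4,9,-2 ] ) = [ -4, - 2, 4,9] 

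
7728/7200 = 161/150 =1.07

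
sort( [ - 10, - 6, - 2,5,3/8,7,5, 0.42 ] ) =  [ - 10, - 6, - 2,  3/8,0.42,5, 5,  7]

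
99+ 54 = 153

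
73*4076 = 297548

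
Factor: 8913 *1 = 8913 = 3^1  *  2971^1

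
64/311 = 64/311 = 0.21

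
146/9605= 146/9605= 0.02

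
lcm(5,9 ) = 45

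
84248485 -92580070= - 8331585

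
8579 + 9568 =18147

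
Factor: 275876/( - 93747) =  - 2^2*3^( -1)* 17^1*4057^1*31249^( - 1 ) 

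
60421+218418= 278839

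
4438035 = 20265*219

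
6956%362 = 78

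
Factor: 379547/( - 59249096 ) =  - 2^ ( - 3)*7^1*59^1*919^1*7406137^ ( - 1)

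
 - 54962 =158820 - 213782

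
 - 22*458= -10076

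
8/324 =2/81 = 0.02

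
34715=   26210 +8505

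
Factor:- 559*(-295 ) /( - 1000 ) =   -  2^(-3 )*5^( - 2 )*13^1*43^1  *59^1 = -  32981/200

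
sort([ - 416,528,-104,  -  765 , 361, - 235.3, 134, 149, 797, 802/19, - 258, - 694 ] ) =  [ - 765, - 694 ,-416,-258,-235.3 , - 104,802/19 , 134,149,361, 528, 797 ] 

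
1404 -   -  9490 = 10894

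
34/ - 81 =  - 1+47/81 = - 0.42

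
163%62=39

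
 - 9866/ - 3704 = 4933/1852 = 2.66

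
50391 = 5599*9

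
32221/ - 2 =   -  32221/2 = - 16110.50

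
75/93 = 25/31  =  0.81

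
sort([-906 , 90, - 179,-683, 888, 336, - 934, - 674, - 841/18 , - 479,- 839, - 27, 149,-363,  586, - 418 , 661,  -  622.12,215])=[ - 934, - 906, - 839, - 683,- 674,-622.12,- 479, - 418, - 363 , - 179, - 841/18,-27,90,149, 215, 336, 586, 661, 888]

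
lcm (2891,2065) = 14455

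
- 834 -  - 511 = - 323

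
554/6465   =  554/6465 = 0.09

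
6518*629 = 4099822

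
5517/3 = 1839 = 1839.00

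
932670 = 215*4338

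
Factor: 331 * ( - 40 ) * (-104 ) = 1376960 = 2^6*5^1  *13^1*331^1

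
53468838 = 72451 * 738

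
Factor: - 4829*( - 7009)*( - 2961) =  - 100219371021 = -  3^2*7^1*11^1*43^1 * 47^1 * 163^1*439^1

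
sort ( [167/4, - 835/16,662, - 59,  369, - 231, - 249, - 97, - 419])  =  [ - 419 ,-249, - 231, - 97, - 59 , - 835/16, 167/4,369,662]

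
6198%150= 48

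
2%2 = 0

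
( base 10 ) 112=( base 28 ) 40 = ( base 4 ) 1300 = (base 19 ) 5h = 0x70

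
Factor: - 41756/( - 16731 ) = 292/117 = 2^2 * 3^( - 2 )* 13^( - 1 )*73^1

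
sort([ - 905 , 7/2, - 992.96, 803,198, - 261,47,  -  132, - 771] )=[  -  992.96,  -  905, - 771, - 261,-132,7/2 , 47,198,  803 ] 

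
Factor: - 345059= - 11^1  *13^1*19^1* 127^1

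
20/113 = 20/113 = 0.18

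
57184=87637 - 30453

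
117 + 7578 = 7695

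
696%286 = 124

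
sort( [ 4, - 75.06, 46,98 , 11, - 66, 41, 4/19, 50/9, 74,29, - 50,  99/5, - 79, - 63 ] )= [ - 79, - 75.06, - 66, - 63,  -  50, 4/19 , 4, 50/9, 11, 99/5, 29, 41, 46, 74, 98]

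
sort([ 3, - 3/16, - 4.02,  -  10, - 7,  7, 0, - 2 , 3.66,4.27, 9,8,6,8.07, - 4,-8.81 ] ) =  [ - 10, - 8.81, - 7, - 4.02, - 4,  -  2, - 3/16 , 0,3 , 3.66,4.27, 6, 7,8,8.07, 9 ] 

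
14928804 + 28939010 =43867814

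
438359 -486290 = - 47931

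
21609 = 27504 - 5895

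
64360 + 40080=104440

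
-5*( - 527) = 2635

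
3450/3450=1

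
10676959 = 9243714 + 1433245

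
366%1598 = 366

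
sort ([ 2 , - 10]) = [ - 10, 2]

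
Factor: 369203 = 191^1 * 1933^1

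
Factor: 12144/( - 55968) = -23/106=-2^( - 1 )*23^1*53^ ( - 1 )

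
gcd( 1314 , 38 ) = 2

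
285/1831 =285/1831 = 0.16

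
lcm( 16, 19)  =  304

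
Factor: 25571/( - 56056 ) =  - 2^ ( - 3 )*7^( - 1)*11^(  -  1) * 281^1 = - 281/616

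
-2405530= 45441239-47846769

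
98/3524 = 49/1762 = 0.03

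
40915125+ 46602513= 87517638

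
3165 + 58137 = 61302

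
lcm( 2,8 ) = 8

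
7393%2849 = 1695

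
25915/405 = 63 + 80/81 = 63.99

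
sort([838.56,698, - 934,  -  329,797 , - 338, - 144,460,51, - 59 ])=[- 934, - 338, - 329, - 144, - 59, 51,460,698,797,838.56 ]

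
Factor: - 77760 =  -  2^6*3^5*5^1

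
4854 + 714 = 5568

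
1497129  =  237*6317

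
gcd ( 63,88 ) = 1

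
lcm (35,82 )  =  2870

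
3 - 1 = 2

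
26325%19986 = 6339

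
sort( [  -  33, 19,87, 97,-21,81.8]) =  [-33, - 21, 19, 81.8,87, 97] 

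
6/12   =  1/2 = 0.50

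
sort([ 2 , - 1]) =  [ - 1,2] 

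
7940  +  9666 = 17606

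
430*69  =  29670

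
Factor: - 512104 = - 2^3*64013^1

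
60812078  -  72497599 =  - 11685521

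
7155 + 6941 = 14096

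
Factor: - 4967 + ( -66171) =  - 71138= - 2^1*35569^1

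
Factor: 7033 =13^1*541^1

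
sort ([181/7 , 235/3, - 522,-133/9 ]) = [ - 522,-133/9, 181/7,235/3 ] 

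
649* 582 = 377718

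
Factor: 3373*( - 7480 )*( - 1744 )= 44001189760 = 2^7*5^1*11^1*17^1*109^1*3373^1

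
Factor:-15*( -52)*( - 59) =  - 46020 = -2^2*3^1*5^1*13^1 * 59^1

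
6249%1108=709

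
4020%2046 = 1974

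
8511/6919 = 1+1592/6919 = 1.23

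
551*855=471105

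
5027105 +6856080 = 11883185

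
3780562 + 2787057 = 6567619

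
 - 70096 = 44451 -114547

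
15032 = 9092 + 5940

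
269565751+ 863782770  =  1133348521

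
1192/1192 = 1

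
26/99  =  26/99 = 0.26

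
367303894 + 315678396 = 682982290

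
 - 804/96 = -67/8= - 8.38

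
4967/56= 4967/56 = 88.70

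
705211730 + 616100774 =1321312504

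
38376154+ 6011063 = 44387217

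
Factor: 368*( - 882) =-324576= - 2^5*3^2*7^2*23^1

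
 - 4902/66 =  - 817/11 = - 74.27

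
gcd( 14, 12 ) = 2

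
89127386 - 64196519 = 24930867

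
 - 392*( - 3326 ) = 1303792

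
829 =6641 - 5812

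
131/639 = 131/639 = 0.21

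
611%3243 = 611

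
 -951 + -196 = -1147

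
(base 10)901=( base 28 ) 145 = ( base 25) 1B1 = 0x385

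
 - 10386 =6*(-1731)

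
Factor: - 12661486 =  - 2^1 * 19^1 * 333197^1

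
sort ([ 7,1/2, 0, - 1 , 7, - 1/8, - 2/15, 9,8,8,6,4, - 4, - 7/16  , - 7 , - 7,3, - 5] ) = [ - 7, - 7, - 5, - 4 , - 1,-7/16 , - 2/15 , - 1/8,0,1/2 , 3 , 4, 6, 7,7,8,8, 9]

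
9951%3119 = 594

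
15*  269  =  4035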